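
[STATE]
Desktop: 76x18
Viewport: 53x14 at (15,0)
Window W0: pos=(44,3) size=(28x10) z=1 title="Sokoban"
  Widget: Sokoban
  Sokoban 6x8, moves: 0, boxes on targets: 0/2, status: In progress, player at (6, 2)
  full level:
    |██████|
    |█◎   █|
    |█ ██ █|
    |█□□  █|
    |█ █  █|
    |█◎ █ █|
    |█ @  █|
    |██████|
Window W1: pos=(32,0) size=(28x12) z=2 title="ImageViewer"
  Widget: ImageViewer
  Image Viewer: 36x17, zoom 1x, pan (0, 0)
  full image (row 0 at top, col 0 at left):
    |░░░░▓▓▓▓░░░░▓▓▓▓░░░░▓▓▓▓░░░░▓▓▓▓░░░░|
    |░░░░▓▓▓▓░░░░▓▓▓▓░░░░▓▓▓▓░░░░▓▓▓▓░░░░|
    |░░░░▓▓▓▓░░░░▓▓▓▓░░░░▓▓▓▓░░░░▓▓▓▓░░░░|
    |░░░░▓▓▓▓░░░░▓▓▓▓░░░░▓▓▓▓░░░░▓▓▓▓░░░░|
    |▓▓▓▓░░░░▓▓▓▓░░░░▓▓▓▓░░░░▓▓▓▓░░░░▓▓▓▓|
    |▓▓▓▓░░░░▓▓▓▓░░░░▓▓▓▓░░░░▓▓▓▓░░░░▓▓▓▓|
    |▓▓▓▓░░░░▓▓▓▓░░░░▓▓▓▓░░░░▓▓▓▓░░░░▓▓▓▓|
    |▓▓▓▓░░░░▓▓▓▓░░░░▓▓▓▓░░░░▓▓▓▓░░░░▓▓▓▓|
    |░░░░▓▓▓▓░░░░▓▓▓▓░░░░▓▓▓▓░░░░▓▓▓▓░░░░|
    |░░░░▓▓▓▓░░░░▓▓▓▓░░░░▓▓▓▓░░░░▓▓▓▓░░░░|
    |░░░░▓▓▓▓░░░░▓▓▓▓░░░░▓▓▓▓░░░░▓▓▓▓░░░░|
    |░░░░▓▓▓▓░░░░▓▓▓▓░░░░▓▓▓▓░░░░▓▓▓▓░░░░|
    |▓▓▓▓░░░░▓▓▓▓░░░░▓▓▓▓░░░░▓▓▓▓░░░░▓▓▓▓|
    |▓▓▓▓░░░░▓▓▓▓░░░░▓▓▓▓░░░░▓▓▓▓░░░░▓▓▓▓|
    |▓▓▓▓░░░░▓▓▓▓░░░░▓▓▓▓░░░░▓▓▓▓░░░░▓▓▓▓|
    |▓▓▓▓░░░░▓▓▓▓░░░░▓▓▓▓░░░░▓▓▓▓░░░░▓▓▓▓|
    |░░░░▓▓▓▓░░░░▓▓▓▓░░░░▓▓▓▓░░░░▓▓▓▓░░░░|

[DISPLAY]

                 ┏━━━━━━━━━━━━━━━━━━━━━━━━━━┓        
                 ┃ ImageViewer              ┃        
                 ┠──────────────────────────┨        
                 ┃░░░░▓▓▓▓░░░░▓▓▓▓░░░░▓▓▓▓░░┃━━━━━━━━
                 ┃░░░░▓▓▓▓░░░░▓▓▓▓░░░░▓▓▓▓░░┃        
                 ┃░░░░▓▓▓▓░░░░▓▓▓▓░░░░▓▓▓▓░░┃────────
                 ┃░░░░▓▓▓▓░░░░▓▓▓▓░░░░▓▓▓▓░░┃        
                 ┃▓▓▓▓░░░░▓▓▓▓░░░░▓▓▓▓░░░░▓▓┃        
                 ┃▓▓▓▓░░░░▓▓▓▓░░░░▓▓▓▓░░░░▓▓┃        
                 ┃▓▓▓▓░░░░▓▓▓▓░░░░▓▓▓▓░░░░▓▓┃        
                 ┃▓▓▓▓░░░░▓▓▓▓░░░░▓▓▓▓░░░░▓▓┃        
                 ┗━━━━━━━━━━━━━━━━━━━━━━━━━━┛        
                             ┗━━━━━━━━━━━━━━━━━━━━━━━
                                                     


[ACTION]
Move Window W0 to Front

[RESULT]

                 ┏━━━━━━━━━━━━━━━━━━━━━━━━━━┓        
                 ┃ ImageViewer              ┃        
                 ┠──────────────────────────┨        
                 ┃░░░░▓▓▓▓░░░┏━━━━━━━━━━━━━━━━━━━━━━━
                 ┃░░░░▓▓▓▓░░░┃ Sokoban               
                 ┃░░░░▓▓▓▓░░░┠───────────────────────
                 ┃░░░░▓▓▓▓░░░┃██████                 
                 ┃▓▓▓▓░░░░▓▓▓┃█◎   █                 
                 ┃▓▓▓▓░░░░▓▓▓┃█ ██ █                 
                 ┃▓▓▓▓░░░░▓▓▓┃█□□  █                 
                 ┃▓▓▓▓░░░░▓▓▓┃█ █  █                 
                 ┗━━━━━━━━━━━┃█◎ █ █                 
                             ┗━━━━━━━━━━━━━━━━━━━━━━━
                                                     


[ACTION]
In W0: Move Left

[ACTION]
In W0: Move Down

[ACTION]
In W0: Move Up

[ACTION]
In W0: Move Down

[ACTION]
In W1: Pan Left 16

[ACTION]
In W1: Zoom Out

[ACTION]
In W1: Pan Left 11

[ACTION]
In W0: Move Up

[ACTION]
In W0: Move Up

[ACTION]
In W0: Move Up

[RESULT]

                 ┏━━━━━━━━━━━━━━━━━━━━━━━━━━┓        
                 ┃ ImageViewer              ┃        
                 ┠──────────────────────────┨        
                 ┃░░░░▓▓▓▓░░░┏━━━━━━━━━━━━━━━━━━━━━━━
                 ┃░░░░▓▓▓▓░░░┃ Sokoban               
                 ┃░░░░▓▓▓▓░░░┠───────────────────────
                 ┃░░░░▓▓▓▓░░░┃██████                 
                 ┃▓▓▓▓░░░░▓▓▓┃█◎   █                 
                 ┃▓▓▓▓░░░░▓▓▓┃█□██ █                 
                 ┃▓▓▓▓░░░░▓▓▓┃█@□  █                 
                 ┃▓▓▓▓░░░░▓▓▓┃█ █  █                 
                 ┗━━━━━━━━━━━┃█◎ █ █                 
                             ┗━━━━━━━━━━━━━━━━━━━━━━━
                                                     


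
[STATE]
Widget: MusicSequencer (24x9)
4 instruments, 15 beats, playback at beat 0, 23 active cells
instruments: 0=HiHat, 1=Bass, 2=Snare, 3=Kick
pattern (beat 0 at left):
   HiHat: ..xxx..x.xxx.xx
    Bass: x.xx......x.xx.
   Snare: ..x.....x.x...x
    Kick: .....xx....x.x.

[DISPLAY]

      ▼12345678901234   
 HiHat··███··█·███·██   
  Bass█·██······█·██·   
 Snare··█·····█·█···█   
  Kick·····██····█·█·   
                        
                        
                        
                        


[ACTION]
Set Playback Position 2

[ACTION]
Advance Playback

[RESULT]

      012▼45678901234   
 HiHat··███··█·███·██   
  Bass█·██······█·██·   
 Snare··█·····█·█···█   
  Kick·····██····█·█·   
                        
                        
                        
                        


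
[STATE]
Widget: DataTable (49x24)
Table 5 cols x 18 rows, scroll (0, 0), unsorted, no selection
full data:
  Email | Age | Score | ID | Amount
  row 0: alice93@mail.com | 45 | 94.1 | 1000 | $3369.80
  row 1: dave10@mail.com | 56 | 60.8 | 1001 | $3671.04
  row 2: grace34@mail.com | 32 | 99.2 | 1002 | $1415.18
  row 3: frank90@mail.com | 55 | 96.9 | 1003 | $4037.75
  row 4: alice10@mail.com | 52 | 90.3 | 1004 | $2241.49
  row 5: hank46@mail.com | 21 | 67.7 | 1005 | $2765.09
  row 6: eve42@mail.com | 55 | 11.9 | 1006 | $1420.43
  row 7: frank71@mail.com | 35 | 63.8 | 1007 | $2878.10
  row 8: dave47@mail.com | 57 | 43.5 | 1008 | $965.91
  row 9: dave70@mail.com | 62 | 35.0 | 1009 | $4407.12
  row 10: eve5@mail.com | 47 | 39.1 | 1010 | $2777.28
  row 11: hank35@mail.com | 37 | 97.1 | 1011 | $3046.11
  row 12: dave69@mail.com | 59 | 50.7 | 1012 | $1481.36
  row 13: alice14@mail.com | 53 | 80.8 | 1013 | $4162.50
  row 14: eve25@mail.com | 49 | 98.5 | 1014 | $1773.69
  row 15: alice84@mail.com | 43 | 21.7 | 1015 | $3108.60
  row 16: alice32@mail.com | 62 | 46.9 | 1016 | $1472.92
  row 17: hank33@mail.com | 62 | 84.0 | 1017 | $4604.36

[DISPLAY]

Email           │Age│Score│ID  │Amount           
────────────────┼───┼─────┼────┼────────         
alice93@mail.com│45 │94.1 │1000│$3369.80         
dave10@mail.com │56 │60.8 │1001│$3671.04         
grace34@mail.com│32 │99.2 │1002│$1415.18         
frank90@mail.com│55 │96.9 │1003│$4037.75         
alice10@mail.com│52 │90.3 │1004│$2241.49         
hank46@mail.com │21 │67.7 │1005│$2765.09         
eve42@mail.com  │55 │11.9 │1006│$1420.43         
frank71@mail.com│35 │63.8 │1007│$2878.10         
dave47@mail.com │57 │43.5 │1008│$965.91          
dave70@mail.com │62 │35.0 │1009│$4407.12         
eve5@mail.com   │47 │39.1 │1010│$2777.28         
hank35@mail.com │37 │97.1 │1011│$3046.11         
dave69@mail.com │59 │50.7 │1012│$1481.36         
alice14@mail.com│53 │80.8 │1013│$4162.50         
eve25@mail.com  │49 │98.5 │1014│$1773.69         
alice84@mail.com│43 │21.7 │1015│$3108.60         
alice32@mail.com│62 │46.9 │1016│$1472.92         
hank33@mail.com │62 │84.0 │1017│$4604.36         
                                                 
                                                 
                                                 
                                                 


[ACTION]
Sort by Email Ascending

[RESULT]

Email          ▲│Age│Score│ID  │Amount           
────────────────┼───┼─────┼────┼────────         
alice10@mail.com│52 │90.3 │1004│$2241.49         
alice14@mail.com│53 │80.8 │1013│$4162.50         
alice32@mail.com│62 │46.9 │1016│$1472.92         
alice84@mail.com│43 │21.7 │1015│$3108.60         
alice93@mail.com│45 │94.1 │1000│$3369.80         
dave10@mail.com │56 │60.8 │1001│$3671.04         
dave47@mail.com │57 │43.5 │1008│$965.91          
dave69@mail.com │59 │50.7 │1012│$1481.36         
dave70@mail.com │62 │35.0 │1009│$4407.12         
eve25@mail.com  │49 │98.5 │1014│$1773.69         
eve42@mail.com  │55 │11.9 │1006│$1420.43         
eve5@mail.com   │47 │39.1 │1010│$2777.28         
frank71@mail.com│35 │63.8 │1007│$2878.10         
frank90@mail.com│55 │96.9 │1003│$4037.75         
grace34@mail.com│32 │99.2 │1002│$1415.18         
hank33@mail.com │62 │84.0 │1017│$4604.36         
hank35@mail.com │37 │97.1 │1011│$3046.11         
hank46@mail.com │21 │67.7 │1005│$2765.09         
                                                 
                                                 
                                                 
                                                 


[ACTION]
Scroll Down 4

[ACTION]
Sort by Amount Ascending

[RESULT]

Email           │Age│Score│ID  │Amount ▲         
────────────────┼───┼─────┼────┼────────         
dave47@mail.com │57 │43.5 │1008│$965.91          
grace34@mail.com│32 │99.2 │1002│$1415.18         
eve42@mail.com  │55 │11.9 │1006│$1420.43         
alice32@mail.com│62 │46.9 │1016│$1472.92         
dave69@mail.com │59 │50.7 │1012│$1481.36         
eve25@mail.com  │49 │98.5 │1014│$1773.69         
alice10@mail.com│52 │90.3 │1004│$2241.49         
hank46@mail.com │21 │67.7 │1005│$2765.09         
eve5@mail.com   │47 │39.1 │1010│$2777.28         
frank71@mail.com│35 │63.8 │1007│$2878.10         
hank35@mail.com │37 │97.1 │1011│$3046.11         
alice84@mail.com│43 │21.7 │1015│$3108.60         
alice93@mail.com│45 │94.1 │1000│$3369.80         
dave10@mail.com │56 │60.8 │1001│$3671.04         
frank90@mail.com│55 │96.9 │1003│$4037.75         
alice14@mail.com│53 │80.8 │1013│$4162.50         
dave70@mail.com │62 │35.0 │1009│$4407.12         
hank33@mail.com │62 │84.0 │1017│$4604.36         
                                                 
                                                 
                                                 
                                                 


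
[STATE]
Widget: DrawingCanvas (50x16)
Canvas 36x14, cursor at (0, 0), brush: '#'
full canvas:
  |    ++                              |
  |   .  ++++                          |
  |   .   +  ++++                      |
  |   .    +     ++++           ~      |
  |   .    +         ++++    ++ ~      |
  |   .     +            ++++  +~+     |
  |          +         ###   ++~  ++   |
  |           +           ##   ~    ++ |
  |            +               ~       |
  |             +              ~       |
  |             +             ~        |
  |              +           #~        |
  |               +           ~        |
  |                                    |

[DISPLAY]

+   ++                                            
   .  ++++                                        
   .   +  ++++                                    
   .    +     ++++           ~                    
   .    +         ++++    ++ ~                    
   .     +            ++++  +~+                   
          +         ###   ++~  ++                 
           +           ##   ~    ++               
            +               ~                     
             +              ~                     
             +             ~                      
              +           #~                      
               +           ~                      
                                                  
                                                  
                                                  


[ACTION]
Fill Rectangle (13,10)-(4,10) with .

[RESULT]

+   ++                                            
   .  ++++                                        
   .   +  ++++                                    
   .    +     ++++           ~                    
   .    + .       ++++    ++ ~                    
   .     +.           ++++  +~+                   
          .         ###   ++~  ++                 
          .+           ##   ~    ++               
          . +               ~                     
          .  +              ~                     
          .  +             ~                      
          .   +           #~                      
          .    +           ~                      
          .                                       
                                                  
                                                  


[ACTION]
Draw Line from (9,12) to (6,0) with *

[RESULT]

+   ++                                            
   .  ++++                                        
   .   +  ++++                                    
   .    +     ++++           ~                    
   .    + .       ++++    ++ ~                    
   .     +.           ++++  +~+                   
**        .         ###   ++~  ++                 
  ****    .+           ##   ~    ++               
      ****. +               ~                     
          ***+              ~                     
          .  +             ~                      
          .   +           #~                      
          .    +           ~                      
          .                                       
                                                  
                                                  


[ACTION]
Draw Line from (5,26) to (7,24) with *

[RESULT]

+   ++                                            
   .  ++++                                        
   .   +  ++++                                    
   .    +     ++++           ~                    
   .    + .       ++++    ++ ~                    
   .     +.           ++++* +~+                   
**        .         ###  *++~  ++                 
  ****    .+           #*   ~    ++               
      ****. +               ~                     
          ***+              ~                     
          .  +             ~                      
          .   +           #~                      
          .    +           ~                      
          .                                       
                                                  
                                                  


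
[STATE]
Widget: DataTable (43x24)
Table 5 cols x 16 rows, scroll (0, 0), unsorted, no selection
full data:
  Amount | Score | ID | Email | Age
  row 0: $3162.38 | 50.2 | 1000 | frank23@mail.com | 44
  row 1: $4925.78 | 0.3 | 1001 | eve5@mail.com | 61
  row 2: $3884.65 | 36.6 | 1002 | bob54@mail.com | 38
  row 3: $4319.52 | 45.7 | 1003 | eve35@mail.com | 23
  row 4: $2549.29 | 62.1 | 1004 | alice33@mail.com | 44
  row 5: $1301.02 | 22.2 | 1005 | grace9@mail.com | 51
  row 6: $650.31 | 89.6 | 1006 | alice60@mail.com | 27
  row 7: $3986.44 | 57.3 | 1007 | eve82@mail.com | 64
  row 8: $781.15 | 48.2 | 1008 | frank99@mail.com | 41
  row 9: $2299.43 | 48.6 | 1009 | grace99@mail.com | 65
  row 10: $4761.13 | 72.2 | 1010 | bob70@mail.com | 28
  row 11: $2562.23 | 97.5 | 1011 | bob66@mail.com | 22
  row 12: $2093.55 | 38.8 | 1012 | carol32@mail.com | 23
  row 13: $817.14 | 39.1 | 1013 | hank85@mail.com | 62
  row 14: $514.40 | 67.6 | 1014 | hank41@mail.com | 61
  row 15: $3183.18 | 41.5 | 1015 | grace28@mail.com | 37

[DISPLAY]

Amount  │Score│ID  │Email           │Age   
────────┼─────┼────┼────────────────┼───   
$3162.38│50.2 │1000│frank23@mail.com│44    
$4925.78│0.3  │1001│eve5@mail.com   │61    
$3884.65│36.6 │1002│bob54@mail.com  │38    
$4319.52│45.7 │1003│eve35@mail.com  │23    
$2549.29│62.1 │1004│alice33@mail.com│44    
$1301.02│22.2 │1005│grace9@mail.com │51    
$650.31 │89.6 │1006│alice60@mail.com│27    
$3986.44│57.3 │1007│eve82@mail.com  │64    
$781.15 │48.2 │1008│frank99@mail.com│41    
$2299.43│48.6 │1009│grace99@mail.com│65    
$4761.13│72.2 │1010│bob70@mail.com  │28    
$2562.23│97.5 │1011│bob66@mail.com  │22    
$2093.55│38.8 │1012│carol32@mail.com│23    
$817.14 │39.1 │1013│hank85@mail.com │62    
$514.40 │67.6 │1014│hank41@mail.com │61    
$3183.18│41.5 │1015│grace28@mail.com│37    
                                           
                                           
                                           
                                           
                                           
                                           


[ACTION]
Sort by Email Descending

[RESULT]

Amount  │Score│ID  │Email          ▼│Age   
────────┼─────┼────┼────────────────┼───   
$817.14 │39.1 │1013│hank85@mail.com │62    
$514.40 │67.6 │1014│hank41@mail.com │61    
$1301.02│22.2 │1005│grace9@mail.com │51    
$2299.43│48.6 │1009│grace99@mail.com│65    
$3183.18│41.5 │1015│grace28@mail.com│37    
$781.15 │48.2 │1008│frank99@mail.com│41    
$3162.38│50.2 │1000│frank23@mail.com│44    
$3986.44│57.3 │1007│eve82@mail.com  │64    
$4925.78│0.3  │1001│eve5@mail.com   │61    
$4319.52│45.7 │1003│eve35@mail.com  │23    
$2093.55│38.8 │1012│carol32@mail.com│23    
$4761.13│72.2 │1010│bob70@mail.com  │28    
$2562.23│97.5 │1011│bob66@mail.com  │22    
$3884.65│36.6 │1002│bob54@mail.com  │38    
$650.31 │89.6 │1006│alice60@mail.com│27    
$2549.29│62.1 │1004│alice33@mail.com│44    
                                           
                                           
                                           
                                           
                                           
                                           


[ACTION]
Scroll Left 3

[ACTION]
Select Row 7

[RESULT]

Amount  │Score│ID  │Email          ▼│Age   
────────┼─────┼────┼────────────────┼───   
$817.14 │39.1 │1013│hank85@mail.com │62    
$514.40 │67.6 │1014│hank41@mail.com │61    
$1301.02│22.2 │1005│grace9@mail.com │51    
$2299.43│48.6 │1009│grace99@mail.com│65    
$3183.18│41.5 │1015│grace28@mail.com│37    
$781.15 │48.2 │1008│frank99@mail.com│41    
$3162.38│50.2 │1000│frank23@mail.com│44    
>3986.44│57.3 │1007│eve82@mail.com  │64    
$4925.78│0.3  │1001│eve5@mail.com   │61    
$4319.52│45.7 │1003│eve35@mail.com  │23    
$2093.55│38.8 │1012│carol32@mail.com│23    
$4761.13│72.2 │1010│bob70@mail.com  │28    
$2562.23│97.5 │1011│bob66@mail.com  │22    
$3884.65│36.6 │1002│bob54@mail.com  │38    
$650.31 │89.6 │1006│alice60@mail.com│27    
$2549.29│62.1 │1004│alice33@mail.com│44    
                                           
                                           
                                           
                                           
                                           
                                           


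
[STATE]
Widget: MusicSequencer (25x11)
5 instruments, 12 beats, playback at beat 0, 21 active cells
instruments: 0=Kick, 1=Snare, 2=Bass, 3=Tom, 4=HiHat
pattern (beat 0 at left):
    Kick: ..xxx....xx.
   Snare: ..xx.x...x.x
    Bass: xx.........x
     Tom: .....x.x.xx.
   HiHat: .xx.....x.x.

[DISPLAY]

      ▼12345678901       
  Kick··███····██·       
 Snare··██·█···█·█       
  Bass██·········█       
   Tom·····█·█·██·       
 HiHat·██·····█·█·       
                         
                         
                         
                         
                         


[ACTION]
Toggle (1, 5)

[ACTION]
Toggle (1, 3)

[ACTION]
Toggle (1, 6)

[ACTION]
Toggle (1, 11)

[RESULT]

      ▼12345678901       
  Kick··███····██·       
 Snare··█···█··█··       
  Bass██·········█       
   Tom·····█·█·██·       
 HiHat·██·····█·█·       
                         
                         
                         
                         
                         


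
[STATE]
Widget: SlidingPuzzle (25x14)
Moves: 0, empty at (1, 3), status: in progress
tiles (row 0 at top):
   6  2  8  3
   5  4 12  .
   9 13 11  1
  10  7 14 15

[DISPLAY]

┌────┬────┬────┬────┐    
│  6 │  2 │  8 │  3 │    
├────┼────┼────┼────┤    
│  5 │  4 │ 12 │    │    
├────┼────┼────┼────┤    
│  9 │ 13 │ 11 │  1 │    
├────┼────┼────┼────┤    
│ 10 │  7 │ 14 │ 15 │    
└────┴────┴────┴────┘    
Moves: 0                 
                         
                         
                         
                         


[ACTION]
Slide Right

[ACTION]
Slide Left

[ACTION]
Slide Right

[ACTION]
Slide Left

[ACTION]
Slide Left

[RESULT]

┌────┬────┬────┬────┐    
│  6 │  2 │  8 │  3 │    
├────┼────┼────┼────┤    
│  5 │  4 │ 12 │    │    
├────┼────┼────┼────┤    
│  9 │ 13 │ 11 │  1 │    
├────┼────┼────┼────┤    
│ 10 │  7 │ 14 │ 15 │    
└────┴────┴────┴────┘    
Moves: 4                 
                         
                         
                         
                         


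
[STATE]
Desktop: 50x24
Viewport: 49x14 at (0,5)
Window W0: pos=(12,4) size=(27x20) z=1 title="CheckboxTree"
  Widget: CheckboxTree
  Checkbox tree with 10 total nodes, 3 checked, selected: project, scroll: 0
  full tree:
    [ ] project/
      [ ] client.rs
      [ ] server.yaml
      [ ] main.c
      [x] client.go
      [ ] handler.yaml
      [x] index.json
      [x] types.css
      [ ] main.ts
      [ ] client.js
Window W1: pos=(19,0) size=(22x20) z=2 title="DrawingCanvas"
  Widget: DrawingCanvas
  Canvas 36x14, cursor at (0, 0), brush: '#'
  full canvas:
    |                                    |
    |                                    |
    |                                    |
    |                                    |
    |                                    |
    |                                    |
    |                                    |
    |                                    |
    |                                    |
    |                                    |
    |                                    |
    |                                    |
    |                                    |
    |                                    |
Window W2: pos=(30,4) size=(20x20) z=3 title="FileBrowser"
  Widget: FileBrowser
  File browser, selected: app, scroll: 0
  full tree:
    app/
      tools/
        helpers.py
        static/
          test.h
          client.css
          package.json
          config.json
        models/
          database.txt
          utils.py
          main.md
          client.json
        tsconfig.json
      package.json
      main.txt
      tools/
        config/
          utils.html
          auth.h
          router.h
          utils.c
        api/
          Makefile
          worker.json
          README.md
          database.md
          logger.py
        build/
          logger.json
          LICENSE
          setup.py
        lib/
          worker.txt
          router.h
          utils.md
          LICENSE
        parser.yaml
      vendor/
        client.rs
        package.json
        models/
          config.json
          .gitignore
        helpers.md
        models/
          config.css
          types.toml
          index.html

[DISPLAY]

            ┃ Check┃          ┃ FileBrowser      
            ┠──────┃          ┠──────────────────
            ┃>[-] p┃          ┃> [-] app/        
            ┃   [ ]┃          ┃    [+] tools/    
            ┃   [ ]┃          ┃    package.json  
            ┃   [ ]┃          ┃    main.txt      
            ┃   [x]┃          ┃    [+] tools/    
            ┃   [ ]┃          ┃    [+] vendor/   
            ┃   [x]┃          ┃                  
            ┃   [x]┃          ┃                  
            ┃   [ ]┃          ┃                  
            ┃   [ ]┃          ┃                  
            ┃      ┃          ┃                  
            ┃      ┃          ┃                  


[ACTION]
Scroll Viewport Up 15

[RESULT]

                   ┏━━━━━━━━━━━━━━━━━━━━┓        
                   ┃ DrawingCanvas      ┃        
                   ┠────────────────────┨        
                   ┃+                   ┃        
            ┏━━━━━━┃          ┏━━━━━━━━━━━━━━━━━━
            ┃ Check┃          ┃ FileBrowser      
            ┠──────┃          ┠──────────────────
            ┃>[-] p┃          ┃> [-] app/        
            ┃   [ ]┃          ┃    [+] tools/    
            ┃   [ ]┃          ┃    package.json  
            ┃   [ ]┃          ┃    main.txt      
            ┃   [x]┃          ┃    [+] tools/    
            ┃   [ ]┃          ┃    [+] vendor/   
            ┃   [x]┃          ┃                  


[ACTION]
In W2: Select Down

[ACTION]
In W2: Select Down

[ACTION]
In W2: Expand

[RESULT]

                   ┏━━━━━━━━━━━━━━━━━━━━┓        
                   ┃ DrawingCanvas      ┃        
                   ┠────────────────────┨        
                   ┃+                   ┃        
            ┏━━━━━━┃          ┏━━━━━━━━━━━━━━━━━━
            ┃ Check┃          ┃ FileBrowser      
            ┠──────┃          ┠──────────────────
            ┃>[-] p┃          ┃  [-] app/        
            ┃   [ ]┃          ┃    [+] tools/    
            ┃   [ ]┃          ┃  > package.json  
            ┃   [ ]┃          ┃    main.txt      
            ┃   [x]┃          ┃    [+] tools/    
            ┃   [ ]┃          ┃    [+] vendor/   
            ┃   [x]┃          ┃                  


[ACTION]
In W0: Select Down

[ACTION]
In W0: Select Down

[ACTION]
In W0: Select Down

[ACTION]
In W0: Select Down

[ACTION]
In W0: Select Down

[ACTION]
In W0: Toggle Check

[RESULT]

                   ┏━━━━━━━━━━━━━━━━━━━━┓        
                   ┃ DrawingCanvas      ┃        
                   ┠────────────────────┨        
                   ┃+                   ┃        
            ┏━━━━━━┃          ┏━━━━━━━━━━━━━━━━━━
            ┃ Check┃          ┃ FileBrowser      
            ┠──────┃          ┠──────────────────
            ┃ [-] p┃          ┃  [-] app/        
            ┃   [ ]┃          ┃    [+] tools/    
            ┃   [ ]┃          ┃  > package.json  
            ┃   [ ]┃          ┃    main.txt      
            ┃   [x]┃          ┃    [+] tools/    
            ┃>  [x]┃          ┃    [+] vendor/   
            ┃   [x]┃          ┃                  


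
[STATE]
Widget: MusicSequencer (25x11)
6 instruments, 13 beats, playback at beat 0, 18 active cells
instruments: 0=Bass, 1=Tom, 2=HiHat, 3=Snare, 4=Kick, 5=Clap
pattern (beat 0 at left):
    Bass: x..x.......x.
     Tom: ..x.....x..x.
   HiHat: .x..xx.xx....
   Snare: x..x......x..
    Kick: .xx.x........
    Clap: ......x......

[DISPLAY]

      ▼123456789012      
  Bass█··█·······█·      
   Tom··█·····█··█·      
 HiHat·█··██·██····      
 Snare█··█······█··      
  Kick·██·█········      
  Clap······█······      
                         
                         
                         
                         


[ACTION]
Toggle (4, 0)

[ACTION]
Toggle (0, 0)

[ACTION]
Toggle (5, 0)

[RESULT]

      ▼123456789012      
  Bass···█·······█·      
   Tom··█·····█··█·      
 HiHat·█··██·██····      
 Snare█··█······█··      
  Kick███·█········      
  Clap█·····█······      
                         
                         
                         
                         


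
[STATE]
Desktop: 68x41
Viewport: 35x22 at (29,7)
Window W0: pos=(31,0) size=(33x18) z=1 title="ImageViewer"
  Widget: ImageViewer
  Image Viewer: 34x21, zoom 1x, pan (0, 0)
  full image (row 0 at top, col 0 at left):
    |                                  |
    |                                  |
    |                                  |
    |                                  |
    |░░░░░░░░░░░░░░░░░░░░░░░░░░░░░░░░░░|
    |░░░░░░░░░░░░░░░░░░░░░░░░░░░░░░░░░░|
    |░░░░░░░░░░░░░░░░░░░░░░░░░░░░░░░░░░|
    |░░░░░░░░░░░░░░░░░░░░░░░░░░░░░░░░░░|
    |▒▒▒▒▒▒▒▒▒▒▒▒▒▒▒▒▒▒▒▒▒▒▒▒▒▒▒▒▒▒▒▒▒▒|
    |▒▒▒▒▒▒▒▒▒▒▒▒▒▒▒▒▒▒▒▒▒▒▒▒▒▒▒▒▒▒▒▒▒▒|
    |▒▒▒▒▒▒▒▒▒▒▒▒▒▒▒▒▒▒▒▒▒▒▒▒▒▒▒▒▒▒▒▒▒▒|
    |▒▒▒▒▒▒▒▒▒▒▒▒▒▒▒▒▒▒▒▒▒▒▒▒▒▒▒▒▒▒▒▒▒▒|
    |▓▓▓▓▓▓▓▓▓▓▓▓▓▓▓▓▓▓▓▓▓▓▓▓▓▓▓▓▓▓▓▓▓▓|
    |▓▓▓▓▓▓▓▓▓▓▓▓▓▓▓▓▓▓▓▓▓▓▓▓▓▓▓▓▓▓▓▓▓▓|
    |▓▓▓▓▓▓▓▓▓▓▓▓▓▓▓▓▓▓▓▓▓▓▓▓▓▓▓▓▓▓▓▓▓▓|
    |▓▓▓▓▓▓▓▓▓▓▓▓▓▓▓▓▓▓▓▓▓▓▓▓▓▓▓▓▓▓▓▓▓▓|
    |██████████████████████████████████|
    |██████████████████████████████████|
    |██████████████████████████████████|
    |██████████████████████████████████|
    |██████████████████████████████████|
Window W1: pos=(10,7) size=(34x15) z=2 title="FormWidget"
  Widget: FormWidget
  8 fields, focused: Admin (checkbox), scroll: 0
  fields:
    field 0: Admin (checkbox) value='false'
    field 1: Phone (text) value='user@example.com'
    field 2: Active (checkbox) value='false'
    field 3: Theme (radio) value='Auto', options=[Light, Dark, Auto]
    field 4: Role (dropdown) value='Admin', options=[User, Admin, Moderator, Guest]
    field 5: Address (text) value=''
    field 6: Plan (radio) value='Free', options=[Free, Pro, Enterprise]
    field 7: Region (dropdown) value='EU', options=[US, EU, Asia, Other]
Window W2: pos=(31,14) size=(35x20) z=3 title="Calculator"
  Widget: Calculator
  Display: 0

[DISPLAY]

━━━━━━━━━━━━━━┓░░░░░░░░░░░░░░░░░░░┃
              ┃░░░░░░░░░░░░░░░░░░░┃
──────────────┨░░░░░░░░░░░░░░░░░░░┃
              ┃░░░░░░░░░░░░░░░░░░░┃
r@example.com]┃▒▒▒▒▒▒▒▒▒▒▒▒▒▒▒▒▒▒▒┃
              ┃▒▒▒▒▒▒▒▒▒▒▒▒▒▒▒▒▒▒▒┃
Light  ( ) Dar┃▒▒▒▒▒▒▒▒▒▒▒▒▒▒▒▒▒▒▒┃
in┏━━━━━━━━━━━━━━━━━━━━━━━━━━━━━━━━
  ┃ Calculator                     
Fr┠────────────────────────────────
  ┃                                
  ┃┌───┬───┬───┬───┐               
  ┃│ 7 │ 8 │ 9 │ ÷ │               
  ┃├───┼───┼───┼───┤               
━━┃│ 4 │ 5 │ 6 │ × │               
  ┃├───┼───┼───┼───┤               
  ┃│ 1 │ 2 │ 3 │ - │               
  ┃├───┼───┼───┼───┤               
  ┃│ 0 │ . │ = │ + │               
  ┃├───┼───┼───┼───┤               
  ┃│ C │ MC│ MR│ M+│               
  ┃└───┴───┴───┴───┘               


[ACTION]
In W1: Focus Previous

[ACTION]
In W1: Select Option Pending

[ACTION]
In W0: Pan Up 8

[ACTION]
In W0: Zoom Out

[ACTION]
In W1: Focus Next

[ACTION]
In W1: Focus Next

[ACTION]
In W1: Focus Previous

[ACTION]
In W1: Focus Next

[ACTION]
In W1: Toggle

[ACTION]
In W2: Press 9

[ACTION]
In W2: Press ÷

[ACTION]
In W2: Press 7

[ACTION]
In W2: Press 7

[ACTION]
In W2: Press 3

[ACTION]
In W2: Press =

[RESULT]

━━━━━━━━━━━━━━┓░░░░░░░░░░░░░░░░░░░┃
              ┃░░░░░░░░░░░░░░░░░░░┃
──────────────┨░░░░░░░░░░░░░░░░░░░┃
              ┃░░░░░░░░░░░░░░░░░░░┃
r@example.com]┃▒▒▒▒▒▒▒▒▒▒▒▒▒▒▒▒▒▒▒┃
              ┃▒▒▒▒▒▒▒▒▒▒▒▒▒▒▒▒▒▒▒┃
Light  ( ) Dar┃▒▒▒▒▒▒▒▒▒▒▒▒▒▒▒▒▒▒▒┃
in┏━━━━━━━━━━━━━━━━━━━━━━━━━━━━━━━━
  ┃ Calculator                     
Fr┠────────────────────────────────
  ┃                    0.0116429495
  ┃┌───┬───┬───┬───┐               
  ┃│ 7 │ 8 │ 9 │ ÷ │               
  ┃├───┼───┼───┼───┤               
━━┃│ 4 │ 5 │ 6 │ × │               
  ┃├───┼───┼───┼───┤               
  ┃│ 1 │ 2 │ 3 │ - │               
  ┃├───┼───┼───┼───┤               
  ┃│ 0 │ . │ = │ + │               
  ┃├───┼───┼───┼───┤               
  ┃│ C │ MC│ MR│ M+│               
  ┃└───┴───┴───┴───┘               


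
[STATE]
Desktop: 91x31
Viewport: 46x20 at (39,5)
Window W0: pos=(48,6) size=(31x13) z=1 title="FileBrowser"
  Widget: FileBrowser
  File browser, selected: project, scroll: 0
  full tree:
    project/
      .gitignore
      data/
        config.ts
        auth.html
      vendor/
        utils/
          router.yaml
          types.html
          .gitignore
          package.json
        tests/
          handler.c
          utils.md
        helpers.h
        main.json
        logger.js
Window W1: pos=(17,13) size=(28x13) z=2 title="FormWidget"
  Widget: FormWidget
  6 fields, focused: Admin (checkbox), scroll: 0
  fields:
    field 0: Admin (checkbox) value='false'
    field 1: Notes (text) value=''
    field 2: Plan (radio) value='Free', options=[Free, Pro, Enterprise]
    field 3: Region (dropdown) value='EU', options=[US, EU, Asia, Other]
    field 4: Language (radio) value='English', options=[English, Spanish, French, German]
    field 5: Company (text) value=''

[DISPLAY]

                                              
         ┏━━━━━━━━━━━━━━━━━━━━━━━━━━━━━┓      
         ┃ FileBrowser                 ┃      
         ┠─────────────────────────────┨      
         ┃> [-] project/               ┃      
         ┃    .gitignore               ┃      
         ┃    [+] data/                ┃      
         ┃    [+] vendor/              ┃      
━━━━━┓   ┃                             ┃      
     ┃   ┃                             ┃      
─────┨   ┃                             ┃      
     ┃   ┃                             ┃      
    ]┃   ┃                             ┃      
e  ( ┃   ┗━━━━━━━━━━━━━━━━━━━━━━━━━━━━━┛      
   ▼]┃                                        
lish ┃                                        
    ]┃                                        
     ┃                                        
     ┃                                        
     ┃                                        


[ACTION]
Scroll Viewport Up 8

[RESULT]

                                              
                                              
                                              
                                              
                                              
                                              
         ┏━━━━━━━━━━━━━━━━━━━━━━━━━━━━━┓      
         ┃ FileBrowser                 ┃      
         ┠─────────────────────────────┨      
         ┃> [-] project/               ┃      
         ┃    .gitignore               ┃      
         ┃    [+] data/                ┃      
         ┃    [+] vendor/              ┃      
━━━━━┓   ┃                             ┃      
     ┃   ┃                             ┃      
─────┨   ┃                             ┃      
     ┃   ┃                             ┃      
    ]┃   ┃                             ┃      
e  ( ┃   ┗━━━━━━━━━━━━━━━━━━━━━━━━━━━━━┛      
   ▼]┃                                        


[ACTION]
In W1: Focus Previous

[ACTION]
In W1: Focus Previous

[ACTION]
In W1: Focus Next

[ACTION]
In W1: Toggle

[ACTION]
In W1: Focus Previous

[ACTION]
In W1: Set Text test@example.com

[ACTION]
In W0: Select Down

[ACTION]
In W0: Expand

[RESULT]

                                              
                                              
                                              
                                              
                                              
                                              
         ┏━━━━━━━━━━━━━━━━━━━━━━━━━━━━━┓      
         ┃ FileBrowser                 ┃      
         ┠─────────────────────────────┨      
         ┃  [-] project/               ┃      
         ┃  > .gitignore               ┃      
         ┃    [+] data/                ┃      
         ┃    [+] vendor/              ┃      
━━━━━┓   ┃                             ┃      
     ┃   ┃                             ┃      
─────┨   ┃                             ┃      
     ┃   ┃                             ┃      
    ]┃   ┃                             ┃      
e  ( ┃   ┗━━━━━━━━━━━━━━━━━━━━━━━━━━━━━┛      
   ▼]┃                                        
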